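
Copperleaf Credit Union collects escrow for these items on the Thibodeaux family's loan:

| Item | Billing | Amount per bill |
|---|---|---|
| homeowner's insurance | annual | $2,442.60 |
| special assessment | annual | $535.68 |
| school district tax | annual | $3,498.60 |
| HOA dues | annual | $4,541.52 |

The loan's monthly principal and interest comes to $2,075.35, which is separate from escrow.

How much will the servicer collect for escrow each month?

$918.20

Homeowner's insurance — $2,442.60/yr
Special assessment — $535.68/yr
School district tax — $3,498.60/yr
HOA dues — $4,541.52/yr
Combined annual = $2,442.60 + $535.68 + $3,498.60 + $4,541.52 = $11,018.40
Monthly = $11,018.40 / 12 = $918.20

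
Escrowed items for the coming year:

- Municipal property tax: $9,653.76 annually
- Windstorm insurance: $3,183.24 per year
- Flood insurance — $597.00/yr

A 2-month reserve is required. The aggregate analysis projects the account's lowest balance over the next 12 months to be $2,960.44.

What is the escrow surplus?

Municipal property tax: $9,653.76 per year
Windstorm insurance: $3,183.24 per year
Flood insurance: $597.00 per year
Annual escrow total = $9,653.76 + $3,183.24 + $597.00 = $13,434.00
Per month = $13,434.00 / 12 = $1,119.50
Required cushion = 2 × $1,119.50 = $2,239.00
Surplus = $2,960.44 − $2,239.00 = $721.44

$721.44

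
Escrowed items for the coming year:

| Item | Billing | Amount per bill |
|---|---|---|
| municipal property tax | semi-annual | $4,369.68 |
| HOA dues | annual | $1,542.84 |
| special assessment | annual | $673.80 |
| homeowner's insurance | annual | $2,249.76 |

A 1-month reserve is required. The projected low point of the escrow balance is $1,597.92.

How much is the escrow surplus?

$497.44

Municipal property tax = $4,369.68 × 2 = $8,739.36/yr
HOA dues = $1,542.84/yr
Special assessment = $673.80/yr
Homeowner's insurance = $2,249.76/yr
Combined annual = $8,739.36 + $1,542.84 + $673.80 + $2,249.76 = $13,205.76
Monthly escrow = $13,205.76 ÷ 12 = $1,100.48
Cushion = 1 × $1,100.48 = $1,100.48
Excess over cushion: $1,597.92 − $1,100.48 = $497.44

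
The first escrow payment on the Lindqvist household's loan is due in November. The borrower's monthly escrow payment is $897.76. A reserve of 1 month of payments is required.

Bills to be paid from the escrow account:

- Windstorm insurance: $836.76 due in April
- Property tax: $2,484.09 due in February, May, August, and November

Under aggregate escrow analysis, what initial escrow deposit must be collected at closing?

Cushion = 1 × $897.76 = $897.76
Trial balance (start $0, +$897.76 each month, − disbursements):
  Nov: +$897.76 − $2,484.09 → -$1,586.33
  Dec: +$897.76 → -$688.57
  Jan: +$897.76 → $209.19
  Feb: +$897.76 − $2,484.09 → -$1,377.14
  Mar: +$897.76 → -$479.38
  Apr: +$897.76 − $836.76 → -$418.38
  May: +$897.76 − $2,484.09 → -$2,004.71
  Jun: +$897.76 → -$1,106.95
  Jul: +$897.76 → -$209.19
  Aug: +$897.76 − $2,484.09 → -$1,795.52
  Sep: +$897.76 → -$897.76
  Oct: +$897.76 → $0.00
Lowest trial balance = -$2,004.71 (May)
Initial deposit = cushion − low point = $897.76 − (-$2,004.71) = $2,902.47

$2,902.47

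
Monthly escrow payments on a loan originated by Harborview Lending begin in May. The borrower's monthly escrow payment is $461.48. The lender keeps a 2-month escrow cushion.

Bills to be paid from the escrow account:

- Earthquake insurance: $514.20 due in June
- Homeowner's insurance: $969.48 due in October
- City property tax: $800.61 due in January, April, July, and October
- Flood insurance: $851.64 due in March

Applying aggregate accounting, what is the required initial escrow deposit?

Cushion = 2 × $461.48 = $922.96
Trial balance (start $0, +$461.48 each month, − disbursements):
  May: +$461.48 → $461.48
  Jun: +$461.48 − $514.20 → $408.76
  Jul: +$461.48 − $800.61 → $69.63
  Aug: +$461.48 → $531.11
  Sep: +$461.48 → $992.59
  Oct: +$461.48 − $1,770.09 → -$316.02
  Nov: +$461.48 → $145.46
  Dec: +$461.48 → $606.94
  Jan: +$461.48 − $800.61 → $267.81
  Feb: +$461.48 → $729.29
  Mar: +$461.48 − $851.64 → $339.13
  Apr: +$461.48 − $800.61 → $0.00
Lowest trial balance = -$316.02 (Oct)
Initial deposit = cushion − low point = $922.96 − (-$316.02) = $1,238.98

$1,238.98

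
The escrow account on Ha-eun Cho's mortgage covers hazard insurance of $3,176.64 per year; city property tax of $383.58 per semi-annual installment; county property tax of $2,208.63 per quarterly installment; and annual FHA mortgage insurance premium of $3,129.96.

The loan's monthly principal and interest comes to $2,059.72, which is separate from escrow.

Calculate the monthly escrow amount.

Hazard insurance: $3,176.64 annually
City property tax: $383.58 × 2 = $767.16 annually
County property tax: $2,208.63 × 4 = $8,834.52 annually
FHA mortgage insurance premium: $3,129.96 annually
Annual escrow total = $3,176.64 + $767.16 + $8,834.52 + $3,129.96 = $15,908.28
Base monthly escrow = $15,908.28 / 12 = $1,325.69

$1,325.69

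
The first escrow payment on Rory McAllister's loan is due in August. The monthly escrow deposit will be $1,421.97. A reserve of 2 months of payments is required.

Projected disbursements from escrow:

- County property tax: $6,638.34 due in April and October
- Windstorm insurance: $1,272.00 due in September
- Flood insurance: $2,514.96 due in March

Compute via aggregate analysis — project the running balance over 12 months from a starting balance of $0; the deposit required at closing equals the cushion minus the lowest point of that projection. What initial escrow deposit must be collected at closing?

$7,109.85

Cushion = 2 × $1,421.97 = $2,843.94
Trial balance (start $0, +$1,421.97 each month, − disbursements):
  Aug: +$1,421.97 → $1,421.97
  Sep: +$1,421.97 − $1,272.00 → $1,571.94
  Oct: +$1,421.97 − $6,638.34 → -$3,644.43
  Nov: +$1,421.97 → -$2,222.46
  Dec: +$1,421.97 → -$800.49
  Jan: +$1,421.97 → $621.48
  Feb: +$1,421.97 → $2,043.45
  Mar: +$1,421.97 − $2,514.96 → $950.46
  Apr: +$1,421.97 − $6,638.34 → -$4,265.91
  May: +$1,421.97 → -$2,843.94
  Jun: +$1,421.97 → -$1,421.97
  Jul: +$1,421.97 → $0.00
Lowest trial balance = -$4,265.91 (Apr)
Initial deposit = cushion − low point = $2,843.94 − (-$4,265.91) = $7,109.85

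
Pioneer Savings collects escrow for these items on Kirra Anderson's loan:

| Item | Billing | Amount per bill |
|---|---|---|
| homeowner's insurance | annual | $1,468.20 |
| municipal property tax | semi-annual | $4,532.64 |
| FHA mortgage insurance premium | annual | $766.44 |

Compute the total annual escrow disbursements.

$11,299.92

Homeowner's insurance: $1,468.20/yr
Municipal property tax: $4,532.64 × 2 = $9,065.28/yr
FHA mortgage insurance premium: $766.44/yr
Total annual escrow = $11,299.92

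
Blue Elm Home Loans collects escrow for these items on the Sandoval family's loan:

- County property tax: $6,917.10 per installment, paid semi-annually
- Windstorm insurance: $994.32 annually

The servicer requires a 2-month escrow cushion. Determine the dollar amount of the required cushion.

$2,471.42

County property tax — $6,917.10 × 2 = $13,834.20
Windstorm insurance — $994.32
Total per year = $14,828.52
Monthly = $14,828.52 ÷ 12 = $1,235.71
Cushion = 2 × $1,235.71 = $2,471.42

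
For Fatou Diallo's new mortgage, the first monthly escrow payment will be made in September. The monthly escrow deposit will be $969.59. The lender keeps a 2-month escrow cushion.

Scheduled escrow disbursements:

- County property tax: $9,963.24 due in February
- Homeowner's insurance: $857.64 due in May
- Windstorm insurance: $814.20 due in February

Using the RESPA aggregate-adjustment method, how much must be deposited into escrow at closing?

Cushion = 2 × $969.59 = $1,939.18
Trial balance (start $0, +$969.59 each month, − disbursements):
  Sep: +$969.59 → $969.59
  Oct: +$969.59 → $1,939.18
  Nov: +$969.59 → $2,908.77
  Dec: +$969.59 → $3,878.36
  Jan: +$969.59 → $4,847.95
  Feb: +$969.59 − $10,777.44 → -$4,959.90
  Mar: +$969.59 → -$3,990.31
  Apr: +$969.59 → -$3,020.72
  May: +$969.59 − $857.64 → -$2,908.77
  Jun: +$969.59 → -$1,939.18
  Jul: +$969.59 → -$969.59
  Aug: +$969.59 → $0.00
Lowest trial balance = -$4,959.90 (Feb)
Initial deposit = cushion − low point = $1,939.18 − (-$4,959.90) = $6,899.08

$6,899.08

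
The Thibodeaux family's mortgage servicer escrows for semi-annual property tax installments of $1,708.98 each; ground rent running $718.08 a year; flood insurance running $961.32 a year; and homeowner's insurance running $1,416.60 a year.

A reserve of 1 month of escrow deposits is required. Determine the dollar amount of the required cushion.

Property tax: $1,708.98 × 2 = $3,417.96 annually
Ground rent: $718.08 annually
Flood insurance: $961.32 annually
Homeowner's insurance: $1,416.60 annually
Annual escrow total = $6,513.96
Per month = $6,513.96 ÷ 12 = $542.83
Cushion = 1 × $542.83 = $542.83

$542.83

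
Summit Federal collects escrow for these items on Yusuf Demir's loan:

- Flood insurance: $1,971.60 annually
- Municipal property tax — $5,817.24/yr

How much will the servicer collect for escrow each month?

$649.07

Flood insurance: $1,971.60
Municipal property tax: $5,817.24
Combined annual = $1,971.60 + $5,817.24 = $7,788.84
Monthly escrow = $7,788.84 ÷ 12 = $649.07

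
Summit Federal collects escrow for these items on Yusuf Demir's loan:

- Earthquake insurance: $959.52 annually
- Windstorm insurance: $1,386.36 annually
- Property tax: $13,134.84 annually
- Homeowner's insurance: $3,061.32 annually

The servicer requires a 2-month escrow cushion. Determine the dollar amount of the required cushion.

$3,090.34

Earthquake insurance: $959.52 annually
Windstorm insurance: $1,386.36 annually
Property tax: $13,134.84 annually
Homeowner's insurance: $3,061.32 annually
Annual escrow total = $18,542.04
Monthly = $18,542.04 ÷ 12 = $1,545.17
Cushion = 2 × $1,545.17 = $3,090.34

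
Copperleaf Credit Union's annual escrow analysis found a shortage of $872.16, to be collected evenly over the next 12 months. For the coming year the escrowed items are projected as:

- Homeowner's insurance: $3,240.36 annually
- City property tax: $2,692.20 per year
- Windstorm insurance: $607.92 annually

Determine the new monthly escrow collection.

Homeowner's insurance = $3,240.36/yr
City property tax = $2,692.20/yr
Windstorm insurance = $607.92/yr
Yearly total = $3,240.36 + $2,692.20 + $607.92 = $6,540.48
Base monthly escrow = $6,540.48 ÷ 12 = $545.04
Shortage per month = $872.16 / 12 = $72.68
New monthly escrow = $545.04 + $72.68 = $617.72

$617.72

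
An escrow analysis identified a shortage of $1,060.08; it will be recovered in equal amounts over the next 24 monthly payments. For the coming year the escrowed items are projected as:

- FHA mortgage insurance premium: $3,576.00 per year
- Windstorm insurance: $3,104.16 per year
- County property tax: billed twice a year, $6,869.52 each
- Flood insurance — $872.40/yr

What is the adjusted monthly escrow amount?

FHA mortgage insurance premium — $3,576.00/yr
Windstorm insurance — $3,104.16/yr
County property tax — $6,869.52 × 2 = $13,739.04/yr
Flood insurance — $872.40/yr
Yearly total = $3,576.00 + $3,104.16 + $13,739.04 + $872.40 = $21,291.60
Per month = $21,291.60 ÷ 12 = $1,774.30
Shortage spread = $1,060.08 ÷ 24 = $44.17/mo
Adjusted monthly = $1,774.30 + $44.17 = $1,818.47

$1,818.47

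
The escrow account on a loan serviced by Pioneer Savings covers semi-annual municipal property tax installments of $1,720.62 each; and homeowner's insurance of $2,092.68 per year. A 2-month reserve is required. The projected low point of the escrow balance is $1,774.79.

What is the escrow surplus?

$852.47

Municipal property tax — $1,720.62 × 2 = $3,441.24
Homeowner's insurance — $2,092.68
Combined annual = $3,441.24 + $2,092.68 = $5,533.92
Monthly = $5,533.92 ÷ 12 = $461.16
Required cushion = 2 × $461.16 = $922.32
Excess over cushion: $1,774.79 − $922.32 = $852.47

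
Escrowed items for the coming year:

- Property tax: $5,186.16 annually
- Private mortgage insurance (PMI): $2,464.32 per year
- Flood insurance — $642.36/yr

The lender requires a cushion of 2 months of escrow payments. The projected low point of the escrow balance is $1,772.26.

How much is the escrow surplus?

$390.12

Property tax: $5,186.16
Private mortgage insurance (PMI): $2,464.32
Flood insurance: $642.36
Total annual escrow = $5,186.16 + $2,464.32 + $642.36 = $8,292.84
Base monthly escrow = $8,292.84 / 12 = $691.07
Cushion = 2 × $691.07 = $1,382.14
Excess over cushion: $1,772.26 − $1,382.14 = $390.12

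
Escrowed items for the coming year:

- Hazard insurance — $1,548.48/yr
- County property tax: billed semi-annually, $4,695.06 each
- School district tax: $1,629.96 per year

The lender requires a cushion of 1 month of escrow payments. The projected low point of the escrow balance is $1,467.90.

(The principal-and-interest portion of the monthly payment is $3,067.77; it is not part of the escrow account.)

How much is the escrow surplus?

$420.52

Hazard insurance: $1,548.48 per year
County property tax: $4,695.06 × 2 = $9,390.12 per year
School district tax: $1,629.96 per year
Yearly total = $1,548.48 + $9,390.12 + $1,629.96 = $12,568.56
Monthly escrow = $12,568.56 ÷ 12 = $1,047.38
Required cushion = 1 × $1,047.38 = $1,047.38
Surplus = $1,467.90 − $1,047.38 = $420.52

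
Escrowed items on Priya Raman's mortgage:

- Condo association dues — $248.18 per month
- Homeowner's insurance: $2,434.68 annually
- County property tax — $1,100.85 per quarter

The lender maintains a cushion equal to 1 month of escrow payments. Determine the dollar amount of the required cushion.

Condo association dues: $248.18 × 12 = $2,978.16 per year
Homeowner's insurance: $2,434.68 per year
County property tax: $1,100.85 × 4 = $4,403.40 per year
Yearly total = $2,978.16 + $2,434.68 + $4,403.40 = $9,816.24
Base monthly escrow = $9,816.24 / 12 = $818.02
Reserve = 1 × $818.02 = $818.02

$818.02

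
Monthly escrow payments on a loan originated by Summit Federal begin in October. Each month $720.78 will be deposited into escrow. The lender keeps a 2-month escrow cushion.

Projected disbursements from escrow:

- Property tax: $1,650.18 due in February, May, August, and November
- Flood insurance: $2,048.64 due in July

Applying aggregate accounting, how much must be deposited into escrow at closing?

Cushion = 2 × $720.78 = $1,441.56
Trial balance (start $0, +$720.78 each month, − disbursements):
  Oct: +$720.78 → $720.78
  Nov: +$720.78 − $1,650.18 → -$208.62
  Dec: +$720.78 → $512.16
  Jan: +$720.78 → $1,232.94
  Feb: +$720.78 − $1,650.18 → $303.54
  Mar: +$720.78 → $1,024.32
  Apr: +$720.78 → $1,745.10
  May: +$720.78 − $1,650.18 → $815.70
  Jun: +$720.78 → $1,536.48
  Jul: +$720.78 − $2,048.64 → $208.62
  Aug: +$720.78 − $1,650.18 → -$720.78
  Sep: +$720.78 → $0.00
Lowest trial balance = -$720.78 (Aug)
Initial deposit = cushion − low point = $1,441.56 − (-$720.78) = $2,162.34

$2,162.34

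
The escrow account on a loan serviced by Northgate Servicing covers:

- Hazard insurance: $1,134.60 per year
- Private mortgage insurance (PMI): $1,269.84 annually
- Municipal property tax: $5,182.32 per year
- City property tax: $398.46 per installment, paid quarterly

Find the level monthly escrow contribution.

$765.05

Hazard insurance — $1,134.60 per year
Private mortgage insurance (PMI) — $1,269.84 per year
Municipal property tax — $5,182.32 per year
City property tax — $398.46 × 4 = $1,593.84 per year
Annual escrow total = $9,180.60
Per month = $9,180.60 / 12 = $765.05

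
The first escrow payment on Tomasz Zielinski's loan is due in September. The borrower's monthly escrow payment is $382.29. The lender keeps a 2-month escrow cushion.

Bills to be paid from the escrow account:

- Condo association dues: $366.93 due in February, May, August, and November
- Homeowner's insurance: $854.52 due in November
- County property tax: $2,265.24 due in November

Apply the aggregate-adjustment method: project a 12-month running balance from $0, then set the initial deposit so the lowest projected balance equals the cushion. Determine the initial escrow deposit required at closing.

$3,104.40

Cushion = 2 × $382.29 = $764.58
Trial balance (start $0, +$382.29 each month, − disbursements):
  Sep: +$382.29 → $382.29
  Oct: +$382.29 → $764.58
  Nov: +$382.29 − $3,486.69 → -$2,339.82
  Dec: +$382.29 → -$1,957.53
  Jan: +$382.29 → -$1,575.24
  Feb: +$382.29 − $366.93 → -$1,559.88
  Mar: +$382.29 → -$1,177.59
  Apr: +$382.29 → -$795.30
  May: +$382.29 − $366.93 → -$779.94
  Jun: +$382.29 → -$397.65
  Jul: +$382.29 → -$15.36
  Aug: +$382.29 − $366.93 → $0.00
Lowest trial balance = -$2,339.82 (Nov)
Initial deposit = cushion − low point = $764.58 − (-$2,339.82) = $3,104.40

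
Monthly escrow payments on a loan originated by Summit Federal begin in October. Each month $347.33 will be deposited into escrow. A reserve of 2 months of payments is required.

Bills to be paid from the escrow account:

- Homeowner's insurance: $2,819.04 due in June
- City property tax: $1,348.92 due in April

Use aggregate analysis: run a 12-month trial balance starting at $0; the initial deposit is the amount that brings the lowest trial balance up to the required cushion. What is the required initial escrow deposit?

$1,736.65

Cushion = 2 × $347.33 = $694.66
Trial balance (start $0, +$347.33 each month, − disbursements):
  Oct: +$347.33 → $347.33
  Nov: +$347.33 → $694.66
  Dec: +$347.33 → $1,041.99
  Jan: +$347.33 → $1,389.32
  Feb: +$347.33 → $1,736.65
  Mar: +$347.33 → $2,083.98
  Apr: +$347.33 − $1,348.92 → $1,082.39
  May: +$347.33 → $1,429.72
  Jun: +$347.33 − $2,819.04 → -$1,041.99
  Jul: +$347.33 → -$694.66
  Aug: +$347.33 → -$347.33
  Sep: +$347.33 → $0.00
Lowest trial balance = -$1,041.99 (Jun)
Initial deposit = cushion − low point = $694.66 − (-$1,041.99) = $1,736.65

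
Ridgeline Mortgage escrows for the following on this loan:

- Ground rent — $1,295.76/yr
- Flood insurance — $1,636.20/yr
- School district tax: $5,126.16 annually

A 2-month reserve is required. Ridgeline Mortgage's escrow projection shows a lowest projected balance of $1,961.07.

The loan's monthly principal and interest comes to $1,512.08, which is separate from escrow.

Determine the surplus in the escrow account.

$618.05

Ground rent: $1,295.76
Flood insurance: $1,636.20
School district tax: $5,126.16
Total per year = $1,295.76 + $1,636.20 + $5,126.16 = $8,058.12
Monthly = $8,058.12 / 12 = $671.51
Required cushion = 2 × $671.51 = $1,343.02
Surplus = $1,961.07 − $1,343.02 = $618.05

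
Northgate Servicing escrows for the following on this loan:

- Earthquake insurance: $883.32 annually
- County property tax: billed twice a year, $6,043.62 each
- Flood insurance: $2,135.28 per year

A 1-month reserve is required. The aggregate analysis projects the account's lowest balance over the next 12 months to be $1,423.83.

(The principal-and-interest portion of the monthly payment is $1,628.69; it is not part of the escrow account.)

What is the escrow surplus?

$165.01

Earthquake insurance = $883.32 annually
County property tax = $6,043.62 × 2 = $12,087.24 annually
Flood insurance = $2,135.28 annually
Total annual escrow = $15,105.84
Base monthly escrow = $15,105.84 ÷ 12 = $1,258.82
Required reserve = 1 × $1,258.82 = $1,258.82
Surplus = $1,423.83 − $1,258.82 = $165.01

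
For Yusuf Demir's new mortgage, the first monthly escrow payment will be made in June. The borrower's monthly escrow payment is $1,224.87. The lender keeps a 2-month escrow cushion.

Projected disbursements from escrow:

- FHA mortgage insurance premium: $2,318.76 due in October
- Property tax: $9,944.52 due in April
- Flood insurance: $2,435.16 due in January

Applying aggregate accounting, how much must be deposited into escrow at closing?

Cushion = 2 × $1,224.87 = $2,449.74
Trial balance (start $0, +$1,224.87 each month, − disbursements):
  Jun: +$1,224.87 → $1,224.87
  Jul: +$1,224.87 → $2,449.74
  Aug: +$1,224.87 → $3,674.61
  Sep: +$1,224.87 → $4,899.48
  Oct: +$1,224.87 − $2,318.76 → $3,805.59
  Nov: +$1,224.87 → $5,030.46
  Dec: +$1,224.87 → $6,255.33
  Jan: +$1,224.87 − $2,435.16 → $5,045.04
  Feb: +$1,224.87 → $6,269.91
  Mar: +$1,224.87 → $7,494.78
  Apr: +$1,224.87 − $9,944.52 → -$1,224.87
  May: +$1,224.87 → $0.00
Lowest trial balance = -$1,224.87 (Apr)
Initial deposit = cushion − low point = $2,449.74 − (-$1,224.87) = $3,674.61

$3,674.61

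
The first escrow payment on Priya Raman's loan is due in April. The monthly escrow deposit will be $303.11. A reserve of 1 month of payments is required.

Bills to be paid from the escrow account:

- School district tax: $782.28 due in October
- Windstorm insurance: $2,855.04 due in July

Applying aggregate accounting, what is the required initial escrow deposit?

Cushion = 1 × $303.11 = $303.11
Trial balance (start $0, +$303.11 each month, − disbursements):
  Apr: +$303.11 → $303.11
  May: +$303.11 → $606.22
  Jun: +$303.11 → $909.33
  Jul: +$303.11 − $2,855.04 → -$1,642.60
  Aug: +$303.11 → -$1,339.49
  Sep: +$303.11 → -$1,036.38
  Oct: +$303.11 − $782.28 → -$1,515.55
  Nov: +$303.11 → -$1,212.44
  Dec: +$303.11 → -$909.33
  Jan: +$303.11 → -$606.22
  Feb: +$303.11 → -$303.11
  Mar: +$303.11 → $0.00
Lowest trial balance = -$1,642.60 (Jul)
Initial deposit = cushion − low point = $303.11 − (-$1,642.60) = $1,945.71

$1,945.71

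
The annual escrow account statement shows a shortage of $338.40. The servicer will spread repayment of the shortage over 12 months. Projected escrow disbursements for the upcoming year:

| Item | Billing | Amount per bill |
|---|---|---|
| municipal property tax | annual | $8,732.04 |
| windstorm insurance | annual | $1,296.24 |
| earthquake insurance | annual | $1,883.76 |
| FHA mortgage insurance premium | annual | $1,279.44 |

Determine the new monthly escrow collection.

Municipal property tax = $8,732.04 annually
Windstorm insurance = $1,296.24 annually
Earthquake insurance = $1,883.76 annually
FHA mortgage insurance premium = $1,279.44 annually
Annual escrow total = $8,732.04 + $1,296.24 + $1,883.76 + $1,279.44 = $13,191.48
Base monthly escrow = $13,191.48 / 12 = $1,099.29
Shortage per month = $338.40 ÷ 12 = $28.20
Adjusted monthly = $1,099.29 + $28.20 = $1,127.49

$1,127.49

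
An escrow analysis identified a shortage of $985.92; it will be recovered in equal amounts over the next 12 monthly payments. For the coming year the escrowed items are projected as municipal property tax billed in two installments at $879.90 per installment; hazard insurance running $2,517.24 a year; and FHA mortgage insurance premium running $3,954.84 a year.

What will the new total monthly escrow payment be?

$768.15

Municipal property tax: $879.90 × 2 = $1,759.80
Hazard insurance: $2,517.24
FHA mortgage insurance premium: $3,954.84
Yearly total = $1,759.80 + $2,517.24 + $3,954.84 = $8,231.88
Monthly escrow = $8,231.88 ÷ 12 = $685.99
Shortage per month = $985.92 / 12 = $82.16
Adjusted monthly = $685.99 + $82.16 = $768.15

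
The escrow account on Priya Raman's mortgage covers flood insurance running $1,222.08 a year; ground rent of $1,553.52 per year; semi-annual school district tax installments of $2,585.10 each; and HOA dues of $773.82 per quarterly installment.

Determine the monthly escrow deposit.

$920.09

Flood insurance = $1,222.08/yr
Ground rent = $1,553.52/yr
School district tax = $2,585.10 × 2 = $5,170.20/yr
HOA dues = $773.82 × 4 = $3,095.28/yr
Yearly total = $11,041.08
Base monthly escrow = $11,041.08 ÷ 12 = $920.09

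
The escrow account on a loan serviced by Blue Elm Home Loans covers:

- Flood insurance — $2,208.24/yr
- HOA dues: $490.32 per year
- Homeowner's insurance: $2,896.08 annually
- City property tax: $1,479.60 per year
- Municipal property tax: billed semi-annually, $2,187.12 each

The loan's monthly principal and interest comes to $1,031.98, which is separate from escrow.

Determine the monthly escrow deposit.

Flood insurance = $2,208.24 per year
HOA dues = $490.32 per year
Homeowner's insurance = $2,896.08 per year
City property tax = $1,479.60 per year
Municipal property tax = $2,187.12 × 2 = $4,374.24 per year
Annual escrow total = $11,448.48
Monthly escrow = $11,448.48 / 12 = $954.04

$954.04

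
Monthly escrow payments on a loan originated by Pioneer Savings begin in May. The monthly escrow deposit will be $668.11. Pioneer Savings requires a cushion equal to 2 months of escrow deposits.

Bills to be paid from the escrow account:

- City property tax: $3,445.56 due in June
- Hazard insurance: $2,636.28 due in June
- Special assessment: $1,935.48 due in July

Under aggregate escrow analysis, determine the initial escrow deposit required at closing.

Cushion = 2 × $668.11 = $1,336.22
Trial balance (start $0, +$668.11 each month, − disbursements):
  May: +$668.11 → $668.11
  Jun: +$668.11 − $6,081.84 → -$4,745.62
  Jul: +$668.11 − $1,935.48 → -$6,012.99
  Aug: +$668.11 → -$5,344.88
  Sep: +$668.11 → -$4,676.77
  Oct: +$668.11 → -$4,008.66
  Nov: +$668.11 → -$3,340.55
  Dec: +$668.11 → -$2,672.44
  Jan: +$668.11 → -$2,004.33
  Feb: +$668.11 → -$1,336.22
  Mar: +$668.11 → -$668.11
  Apr: +$668.11 → $0.00
Lowest trial balance = -$6,012.99 (Jul)
Initial deposit = cushion − low point = $1,336.22 − (-$6,012.99) = $7,349.21

$7,349.21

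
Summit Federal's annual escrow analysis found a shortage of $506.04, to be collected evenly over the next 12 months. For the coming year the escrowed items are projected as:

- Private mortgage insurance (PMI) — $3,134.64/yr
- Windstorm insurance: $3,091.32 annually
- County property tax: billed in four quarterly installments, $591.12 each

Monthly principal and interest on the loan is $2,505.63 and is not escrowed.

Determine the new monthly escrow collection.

$758.04

Private mortgage insurance (PMI): $3,134.64
Windstorm insurance: $3,091.32
County property tax: $591.12 × 4 = $2,364.48
Combined annual = $3,134.64 + $3,091.32 + $2,364.48 = $8,590.44
Base monthly escrow = $8,590.44 ÷ 12 = $715.87
Shortage per month = $506.04 ÷ 12 = $42.17
New monthly escrow = $715.87 + $42.17 = $758.04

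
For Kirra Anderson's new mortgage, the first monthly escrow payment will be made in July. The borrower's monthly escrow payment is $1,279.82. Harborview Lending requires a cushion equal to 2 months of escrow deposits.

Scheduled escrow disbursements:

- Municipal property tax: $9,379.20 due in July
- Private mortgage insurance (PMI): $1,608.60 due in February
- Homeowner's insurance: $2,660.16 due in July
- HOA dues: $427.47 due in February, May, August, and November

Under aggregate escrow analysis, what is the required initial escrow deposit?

Cushion = 2 × $1,279.82 = $2,559.64
Trial balance (start $0, +$1,279.82 each month, − disbursements):
  Jul: +$1,279.82 − $12,039.36 → -$10,759.54
  Aug: +$1,279.82 − $427.47 → -$9,907.19
  Sep: +$1,279.82 → -$8,627.37
  Oct: +$1,279.82 → -$7,347.55
  Nov: +$1,279.82 − $427.47 → -$6,495.20
  Dec: +$1,279.82 → -$5,215.38
  Jan: +$1,279.82 → -$3,935.56
  Feb: +$1,279.82 − $2,036.07 → -$4,691.81
  Mar: +$1,279.82 → -$3,411.99
  Apr: +$1,279.82 → -$2,132.17
  May: +$1,279.82 − $427.47 → -$1,279.82
  Jun: +$1,279.82 → $0.00
Lowest trial balance = -$10,759.54 (Jul)
Initial deposit = cushion − low point = $2,559.64 − (-$10,759.54) = $13,319.18

$13,319.18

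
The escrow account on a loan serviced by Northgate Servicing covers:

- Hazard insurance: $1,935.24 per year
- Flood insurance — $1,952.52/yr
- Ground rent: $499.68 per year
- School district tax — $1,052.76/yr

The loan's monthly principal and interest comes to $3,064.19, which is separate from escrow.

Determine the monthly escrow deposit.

$453.35

Hazard insurance: $1,935.24
Flood insurance: $1,952.52
Ground rent: $499.68
School district tax: $1,052.76
Total annual escrow = $1,935.24 + $1,952.52 + $499.68 + $1,052.76 = $5,440.20
Per month = $5,440.20 / 12 = $453.35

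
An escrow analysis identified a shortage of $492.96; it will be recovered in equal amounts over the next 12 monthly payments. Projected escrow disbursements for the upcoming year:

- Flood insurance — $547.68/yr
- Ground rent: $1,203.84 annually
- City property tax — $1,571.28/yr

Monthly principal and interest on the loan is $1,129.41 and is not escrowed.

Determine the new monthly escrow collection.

$317.98

Flood insurance — $547.68
Ground rent — $1,203.84
City property tax — $1,571.28
Combined annual = $3,322.80
Monthly escrow = $3,322.80 / 12 = $276.90
Shortage per month = $492.96 / 12 = $41.08
New monthly escrow = $276.90 + $41.08 = $317.98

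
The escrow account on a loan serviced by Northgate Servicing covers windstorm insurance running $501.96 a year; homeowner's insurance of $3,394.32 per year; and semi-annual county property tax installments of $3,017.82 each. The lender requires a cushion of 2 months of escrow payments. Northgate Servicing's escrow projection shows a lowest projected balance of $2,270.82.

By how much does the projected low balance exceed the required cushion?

Windstorm insurance — $501.96 annually
Homeowner's insurance — $3,394.32 annually
County property tax — $3,017.82 × 2 = $6,035.64 annually
Yearly total = $501.96 + $3,394.32 + $6,035.64 = $9,931.92
Per month = $9,931.92 / 12 = $827.66
Cushion = 2 × $827.66 = $1,655.32
Surplus = $2,270.82 − $1,655.32 = $615.50

$615.50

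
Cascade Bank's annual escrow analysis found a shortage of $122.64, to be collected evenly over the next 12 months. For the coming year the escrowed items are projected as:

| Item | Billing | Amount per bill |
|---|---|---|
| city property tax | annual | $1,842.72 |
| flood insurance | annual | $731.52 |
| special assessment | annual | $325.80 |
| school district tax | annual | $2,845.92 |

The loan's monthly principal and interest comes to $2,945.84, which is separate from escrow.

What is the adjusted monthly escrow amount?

City property tax = $1,842.72
Flood insurance = $731.52
Special assessment = $325.80
School district tax = $2,845.92
Combined annual = $1,842.72 + $731.52 + $325.80 + $2,845.92 = $5,745.96
Per month = $5,745.96 ÷ 12 = $478.83
Monthly shortage recovery: $122.64 ÷ 12 = $10.22
Adjusted monthly = $478.83 + $10.22 = $489.05

$489.05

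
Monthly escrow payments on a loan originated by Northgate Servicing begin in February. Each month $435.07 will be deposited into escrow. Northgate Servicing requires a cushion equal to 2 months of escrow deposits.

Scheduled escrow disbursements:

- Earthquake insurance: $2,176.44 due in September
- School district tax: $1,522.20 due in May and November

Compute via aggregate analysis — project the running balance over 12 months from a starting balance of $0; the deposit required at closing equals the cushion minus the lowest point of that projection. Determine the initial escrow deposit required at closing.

$1,740.28

Cushion = 2 × $435.07 = $870.14
Trial balance (start $0, +$435.07 each month, − disbursements):
  Feb: +$435.07 → $435.07
  Mar: +$435.07 → $870.14
  Apr: +$435.07 → $1,305.21
  May: +$435.07 − $1,522.20 → $218.08
  Jun: +$435.07 → $653.15
  Jul: +$435.07 → $1,088.22
  Aug: +$435.07 → $1,523.29
  Sep: +$435.07 − $2,176.44 → -$218.08
  Oct: +$435.07 → $216.99
  Nov: +$435.07 − $1,522.20 → -$870.14
  Dec: +$435.07 → -$435.07
  Jan: +$435.07 → $0.00
Lowest trial balance = -$870.14 (Nov)
Initial deposit = cushion − low point = $870.14 − (-$870.14) = $1,740.28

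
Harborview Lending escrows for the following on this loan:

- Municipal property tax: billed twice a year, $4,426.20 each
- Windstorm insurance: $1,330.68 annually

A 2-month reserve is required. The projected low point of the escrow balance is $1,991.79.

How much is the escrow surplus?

Municipal property tax = $4,426.20 × 2 = $8,852.40/yr
Windstorm insurance = $1,330.68/yr
Total per year = $10,183.08
Monthly = $10,183.08 ÷ 12 = $848.59
Cushion = 2 × $848.59 = $1,697.18
Surplus = $1,991.79 − $1,697.18 = $294.61

$294.61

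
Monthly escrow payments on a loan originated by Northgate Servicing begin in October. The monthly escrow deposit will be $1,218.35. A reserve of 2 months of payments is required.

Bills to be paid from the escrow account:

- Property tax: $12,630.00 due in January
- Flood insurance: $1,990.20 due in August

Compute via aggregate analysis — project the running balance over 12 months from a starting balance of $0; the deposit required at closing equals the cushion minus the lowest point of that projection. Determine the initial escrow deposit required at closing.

Cushion = 2 × $1,218.35 = $2,436.70
Trial balance (start $0, +$1,218.35 each month, − disbursements):
  Oct: +$1,218.35 → $1,218.35
  Nov: +$1,218.35 → $2,436.70
  Dec: +$1,218.35 → $3,655.05
  Jan: +$1,218.35 − $12,630.00 → -$7,756.60
  Feb: +$1,218.35 → -$6,538.25
  Mar: +$1,218.35 → -$5,319.90
  Apr: +$1,218.35 → -$4,101.55
  May: +$1,218.35 → -$2,883.20
  Jun: +$1,218.35 → -$1,664.85
  Jul: +$1,218.35 → -$446.50
  Aug: +$1,218.35 − $1,990.20 → -$1,218.35
  Sep: +$1,218.35 → $0.00
Lowest trial balance = -$7,756.60 (Jan)
Initial deposit = cushion − low point = $2,436.70 − (-$7,756.60) = $10,193.30

$10,193.30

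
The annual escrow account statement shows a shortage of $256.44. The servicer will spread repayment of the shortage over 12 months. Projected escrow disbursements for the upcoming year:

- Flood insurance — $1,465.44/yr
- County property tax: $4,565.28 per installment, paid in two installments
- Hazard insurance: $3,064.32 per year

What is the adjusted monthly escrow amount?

Flood insurance = $1,465.44 per year
County property tax = $4,565.28 × 2 = $9,130.56 per year
Hazard insurance = $3,064.32 per year
Yearly total = $1,465.44 + $9,130.56 + $3,064.32 = $13,660.32
Monthly escrow = $13,660.32 ÷ 12 = $1,138.36
Shortage per month = $256.44 / 12 = $21.37
Adjusted monthly = $1,138.36 + $21.37 = $1,159.73

$1,159.73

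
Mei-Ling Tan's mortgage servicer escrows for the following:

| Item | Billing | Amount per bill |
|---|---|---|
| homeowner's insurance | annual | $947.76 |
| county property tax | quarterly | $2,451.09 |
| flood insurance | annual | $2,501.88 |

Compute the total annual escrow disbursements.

Homeowner's insurance = $947.76 per year
County property tax = $2,451.09 × 4 = $9,804.36 per year
Flood insurance = $2,501.88 per year
Combined annual = $13,254.00

$13,254.00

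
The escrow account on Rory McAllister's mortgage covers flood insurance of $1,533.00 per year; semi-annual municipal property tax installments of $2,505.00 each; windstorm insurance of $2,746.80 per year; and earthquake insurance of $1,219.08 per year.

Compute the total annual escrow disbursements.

$10,508.88

Flood insurance — $1,533.00 per year
Municipal property tax — $2,505.00 × 2 = $5,010.00 per year
Windstorm insurance — $2,746.80 per year
Earthquake insurance — $1,219.08 per year
Total annual escrow = $1,533.00 + $5,010.00 + $2,746.80 + $1,219.08 = $10,508.88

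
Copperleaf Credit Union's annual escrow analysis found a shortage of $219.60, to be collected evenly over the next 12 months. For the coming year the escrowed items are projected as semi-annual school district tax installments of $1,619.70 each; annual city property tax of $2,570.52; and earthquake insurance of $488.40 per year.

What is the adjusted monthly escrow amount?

School district tax = $1,619.70 × 2 = $3,239.40 annually
City property tax = $2,570.52 annually
Earthquake insurance = $488.40 annually
Total per year = $3,239.40 + $2,570.52 + $488.40 = $6,298.32
Base monthly escrow = $6,298.32 / 12 = $524.86
Shortage per month = $219.60 / 12 = $18.30
New monthly escrow = $524.86 + $18.30 = $543.16

$543.16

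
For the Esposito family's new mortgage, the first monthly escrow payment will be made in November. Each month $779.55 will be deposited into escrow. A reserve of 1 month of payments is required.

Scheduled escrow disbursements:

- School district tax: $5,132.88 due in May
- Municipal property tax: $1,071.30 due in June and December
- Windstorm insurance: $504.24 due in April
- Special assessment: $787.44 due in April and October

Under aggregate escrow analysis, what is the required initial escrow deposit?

Cushion = 1 × $779.55 = $779.55
Trial balance (start $0, +$779.55 each month, − disbursements):
  Nov: +$779.55 → $779.55
  Dec: +$779.55 − $1,071.30 → $487.80
  Jan: +$779.55 → $1,267.35
  Feb: +$779.55 → $2,046.90
  Mar: +$779.55 → $2,826.45
  Apr: +$779.55 − $1,291.68 → $2,314.32
  May: +$779.55 − $5,132.88 → -$2,039.01
  Jun: +$779.55 − $1,071.30 → -$2,330.76
  Jul: +$779.55 → -$1,551.21
  Aug: +$779.55 → -$771.66
  Sep: +$779.55 → $7.89
  Oct: +$779.55 − $787.44 → $0.00
Lowest trial balance = -$2,330.76 (Jun)
Initial deposit = cushion − low point = $779.55 − (-$2,330.76) = $3,110.31

$3,110.31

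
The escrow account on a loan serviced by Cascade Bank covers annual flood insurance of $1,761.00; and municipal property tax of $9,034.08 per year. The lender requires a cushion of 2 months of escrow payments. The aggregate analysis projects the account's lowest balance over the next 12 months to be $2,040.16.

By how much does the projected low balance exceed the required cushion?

$240.98

Flood insurance — $1,761.00
Municipal property tax — $9,034.08
Total annual escrow = $10,795.08
Monthly escrow = $10,795.08 ÷ 12 = $899.59
Cushion = 2 × $899.59 = $1,799.18
Excess over cushion: $2,040.16 − $1,799.18 = $240.98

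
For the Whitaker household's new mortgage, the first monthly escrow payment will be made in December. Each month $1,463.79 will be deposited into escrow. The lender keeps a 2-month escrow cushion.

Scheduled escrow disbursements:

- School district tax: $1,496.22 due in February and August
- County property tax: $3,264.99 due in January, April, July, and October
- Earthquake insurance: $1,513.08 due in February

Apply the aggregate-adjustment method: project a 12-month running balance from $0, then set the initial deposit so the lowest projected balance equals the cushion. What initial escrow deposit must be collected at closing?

Cushion = 2 × $1,463.79 = $2,927.58
Trial balance (start $0, +$1,463.79 each month, − disbursements):
  Dec: +$1,463.79 → $1,463.79
  Jan: +$1,463.79 − $3,264.99 → -$337.41
  Feb: +$1,463.79 − $3,009.30 → -$1,882.92
  Mar: +$1,463.79 → -$419.13
  Apr: +$1,463.79 − $3,264.99 → -$2,220.33
  May: +$1,463.79 → -$756.54
  Jun: +$1,463.79 → $707.25
  Jul: +$1,463.79 − $3,264.99 → -$1,093.95
  Aug: +$1,463.79 − $1,496.22 → -$1,126.38
  Sep: +$1,463.79 → $337.41
  Oct: +$1,463.79 − $3,264.99 → -$1,463.79
  Nov: +$1,463.79 → $0.00
Lowest trial balance = -$2,220.33 (Apr)
Initial deposit = cushion − low point = $2,927.58 − (-$2,220.33) = $5,147.91

$5,147.91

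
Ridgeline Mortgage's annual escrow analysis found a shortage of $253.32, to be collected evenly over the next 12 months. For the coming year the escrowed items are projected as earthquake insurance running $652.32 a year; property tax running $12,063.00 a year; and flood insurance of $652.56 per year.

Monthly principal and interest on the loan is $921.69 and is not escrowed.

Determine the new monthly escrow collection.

Earthquake insurance: $652.32 per year
Property tax: $12,063.00 per year
Flood insurance: $652.56 per year
Combined annual = $13,367.88
Base monthly escrow = $13,367.88 / 12 = $1,113.99
Shortage spread = $253.32 / 12 = $21.11/mo
Adjusted monthly = $1,113.99 + $21.11 = $1,135.10

$1,135.10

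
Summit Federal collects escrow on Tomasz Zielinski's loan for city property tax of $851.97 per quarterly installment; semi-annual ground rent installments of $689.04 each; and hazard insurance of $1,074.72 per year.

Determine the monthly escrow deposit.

City property tax — $851.97 × 4 = $3,407.88 annually
Ground rent — $689.04 × 2 = $1,378.08 annually
Hazard insurance — $1,074.72 annually
Annual escrow total = $3,407.88 + $1,378.08 + $1,074.72 = $5,860.68
Monthly = $5,860.68 / 12 = $488.39

$488.39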